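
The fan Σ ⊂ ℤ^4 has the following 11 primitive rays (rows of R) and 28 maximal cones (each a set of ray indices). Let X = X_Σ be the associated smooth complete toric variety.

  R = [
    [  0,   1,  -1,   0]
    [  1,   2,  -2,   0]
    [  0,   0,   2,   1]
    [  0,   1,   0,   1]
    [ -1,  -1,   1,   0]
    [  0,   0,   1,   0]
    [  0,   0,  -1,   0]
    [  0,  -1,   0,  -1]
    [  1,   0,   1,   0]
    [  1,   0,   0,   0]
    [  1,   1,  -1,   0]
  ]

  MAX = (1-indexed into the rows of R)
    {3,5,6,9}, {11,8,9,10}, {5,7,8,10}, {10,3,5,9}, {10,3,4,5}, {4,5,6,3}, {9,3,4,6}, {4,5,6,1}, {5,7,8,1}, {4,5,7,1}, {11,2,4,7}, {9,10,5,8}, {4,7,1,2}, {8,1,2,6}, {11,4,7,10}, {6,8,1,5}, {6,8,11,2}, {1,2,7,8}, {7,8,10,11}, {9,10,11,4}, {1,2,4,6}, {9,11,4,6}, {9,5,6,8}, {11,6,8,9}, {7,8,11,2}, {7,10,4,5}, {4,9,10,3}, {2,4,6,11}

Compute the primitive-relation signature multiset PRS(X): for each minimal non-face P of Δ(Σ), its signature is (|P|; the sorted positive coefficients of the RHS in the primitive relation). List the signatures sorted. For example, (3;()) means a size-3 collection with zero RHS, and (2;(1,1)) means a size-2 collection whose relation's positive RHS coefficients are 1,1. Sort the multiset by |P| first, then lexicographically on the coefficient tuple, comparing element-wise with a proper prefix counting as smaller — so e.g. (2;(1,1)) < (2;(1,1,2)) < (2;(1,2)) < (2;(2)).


Minimal non-faces — 17 found among 11 rays, 28 max cones:

  P = {4,8}:  v_{4} + v_{8} = 0  so sig = (2;())
  P = {5,11}:  v_{5} + v_{11} = 0  so sig = (2;())
  P = {6,7}:  v_{6} + v_{7} = 0  so sig = (2;())
  P = {1,10}:  v_{1} + v_{10} = v_{11}  so sig = (2;(1))
  P = {1,11}:  v_{1} + v_{11} = v_{2}  so sig = (2;(1))
  P = {2,5}:  v_{2} + v_{5} = v_{1}  so sig = (2;(1))
  P = {6,10}:  v_{6} + v_{10} = v_{9}  so sig = (2;(1))
  P = {7,9}:  v_{7} + v_{9} = v_{10}  so sig = (2;(1))
  P = {1,3}:  v_{1} + v_{3} = v_{4} + v_{6}  so sig = (2;(1,1))
  P = {1,9}:  v_{1} + v_{9} = v_{6} + v_{11}  so sig = (2;(1,1))
  P = {3,8}:  v_{3} + v_{8} = v_{5} + v_{9}  so sig = (2;(1,1))
  P = {3,11}:  v_{3} + v_{11} = v_{4} + v_{9}  so sig = (2;(1,1))
  P = {2,3}:  v_{2} + v_{3} = v_{4} + v_{6} + v_{11}  so sig = (2;(1,1,1))
  P = {3,7}:  v_{3} + v_{7} = v_{4} + v_{5} + v_{10}  so sig = (2;(1,1,1))
  P = {2,9}:  v_{2} + v_{9} = v_{6} + 2·v_{11}  so sig = (2;(1,2))
  P = {2,10}:  v_{2} + v_{10} = 2·v_{11}  so sig = (2;(2))
  P = {4,5,9}:  v_{4} + v_{5} + v_{9} = v_{3}  so sig = (3;(1))

so the primitive-relation signature multiset is
[(2;()), (2;()), (2;()), (2;(1)), (2;(1)), (2;(1)), (2;(1)), (2;(1)), (2;(1,1)), (2;(1,1)), (2;(1,1)), (2;(1,1)), (2;(1,1,1)), (2;(1,1,1)), (2;(1,2)), (2;(2)), (3;(1))]


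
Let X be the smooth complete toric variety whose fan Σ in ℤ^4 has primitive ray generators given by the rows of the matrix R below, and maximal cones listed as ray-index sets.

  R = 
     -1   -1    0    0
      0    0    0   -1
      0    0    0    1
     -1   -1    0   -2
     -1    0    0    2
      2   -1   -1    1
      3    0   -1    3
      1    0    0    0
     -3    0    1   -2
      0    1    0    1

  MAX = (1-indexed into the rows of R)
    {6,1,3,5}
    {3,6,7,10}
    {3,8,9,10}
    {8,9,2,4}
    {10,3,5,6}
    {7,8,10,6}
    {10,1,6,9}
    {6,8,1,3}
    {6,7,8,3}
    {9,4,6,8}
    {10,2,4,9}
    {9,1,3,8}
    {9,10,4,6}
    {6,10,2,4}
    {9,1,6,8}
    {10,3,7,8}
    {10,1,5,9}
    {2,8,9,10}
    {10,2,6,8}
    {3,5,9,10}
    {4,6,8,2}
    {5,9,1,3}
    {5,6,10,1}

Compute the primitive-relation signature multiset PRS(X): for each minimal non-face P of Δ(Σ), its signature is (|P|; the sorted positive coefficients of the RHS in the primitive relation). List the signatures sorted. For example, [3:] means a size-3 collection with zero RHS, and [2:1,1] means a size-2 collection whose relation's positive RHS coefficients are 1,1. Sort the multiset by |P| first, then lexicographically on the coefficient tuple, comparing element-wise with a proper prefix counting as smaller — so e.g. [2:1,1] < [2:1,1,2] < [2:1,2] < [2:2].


20 minimal non-faces of Δ(Σ) (on 10 rays):

  • {2,3}:  v_{2} + v_{3} = 0  →  sig = [2:]
  • {4,7}:  v_{4} + v_{7} = v_{6}  →  sig = [2:1]
  • {7,9}:  v_{7} + v_{9} = v_{3}  →  sig = [2:1]
  • {1,2}:  v_{1} + v_{2} = v_{6} + v_{9}  →  sig = [2:1,1]
  • {2,5}:  v_{2} + v_{5} = v_{1} + v_{10}  →  sig = [2:1,1]
  • {3,4}:  v_{3} + v_{4} = v_{6} + v_{9}  →  sig = [2:1,1]
  • {2,7}:  v_{2} + v_{7} = v_{6} + v_{8} + v_{10}  →  sig = [2:1,1,1]
  • {4,5}:  v_{4} + v_{5} = v_{1} + v_{6} + v_{9} + v_{10}  →  sig = [2:1,1,1,1]
  • {5,7}:  v_{5} + v_{7} = 3·v_{3} + v_{6} + v_{10}  →  sig = [2:1,1,3]
  • {1,7}:  v_{1} + v_{7} = 2·v_{3} + v_{6}  →  sig = [2:1,2]
  • {5,8}:  v_{5} + v_{8} = 2·v_{3}  →  sig = [2:2]
  • {1,4}:  v_{1} + v_{4} = 2·v_{6} + 2·v_{9}  →  sig = [2:2,2]
  • {1,3,10}:  v_{1} + v_{3} + v_{10} = v_{5}  →  sig = [3:1]
  • {1,8,10}:  v_{1} + v_{8} + v_{10} = v_{3}  →  sig = [3:1]
  • {2,6,9}:  v_{2} + v_{6} + v_{9} = v_{4}  →  sig = [3:1]
  • {3,6,9}:  v_{3} + v_{6} + v_{9} = v_{1}  →  sig = [3:1]
  • {4,8,10}:  v_{4} + v_{8} + v_{10} = v_{2}  →  sig = [3:1]
  • {5,6,9}:  v_{5} + v_{6} + v_{9} = 2·v_{1} + v_{10}  →  sig = [3:1,2]
  • {6,8,9,10}:  v_{6} + v_{8} + v_{9} + v_{10} = 0  →  sig = [4:]
  • {3,6,8,10}:  v_{3} + v_{6} + v_{8} + v_{10} = v_{7}  →  sig = [4:1]

Sorted signature multiset PRS(X):
    [2:]
    [2:1]
    [2:1]
    [2:1,1]
    [2:1,1]
    [2:1,1]
    [2:1,1,1]
    [2:1,1,1,1]
    [2:1,1,3]
    [2:1,2]
    [2:2]
    [2:2,2]
    [3:1]
    [3:1]
    [3:1]
    [3:1]
    [3:1]
    [3:1,2]
    [4:]
    [4:1]


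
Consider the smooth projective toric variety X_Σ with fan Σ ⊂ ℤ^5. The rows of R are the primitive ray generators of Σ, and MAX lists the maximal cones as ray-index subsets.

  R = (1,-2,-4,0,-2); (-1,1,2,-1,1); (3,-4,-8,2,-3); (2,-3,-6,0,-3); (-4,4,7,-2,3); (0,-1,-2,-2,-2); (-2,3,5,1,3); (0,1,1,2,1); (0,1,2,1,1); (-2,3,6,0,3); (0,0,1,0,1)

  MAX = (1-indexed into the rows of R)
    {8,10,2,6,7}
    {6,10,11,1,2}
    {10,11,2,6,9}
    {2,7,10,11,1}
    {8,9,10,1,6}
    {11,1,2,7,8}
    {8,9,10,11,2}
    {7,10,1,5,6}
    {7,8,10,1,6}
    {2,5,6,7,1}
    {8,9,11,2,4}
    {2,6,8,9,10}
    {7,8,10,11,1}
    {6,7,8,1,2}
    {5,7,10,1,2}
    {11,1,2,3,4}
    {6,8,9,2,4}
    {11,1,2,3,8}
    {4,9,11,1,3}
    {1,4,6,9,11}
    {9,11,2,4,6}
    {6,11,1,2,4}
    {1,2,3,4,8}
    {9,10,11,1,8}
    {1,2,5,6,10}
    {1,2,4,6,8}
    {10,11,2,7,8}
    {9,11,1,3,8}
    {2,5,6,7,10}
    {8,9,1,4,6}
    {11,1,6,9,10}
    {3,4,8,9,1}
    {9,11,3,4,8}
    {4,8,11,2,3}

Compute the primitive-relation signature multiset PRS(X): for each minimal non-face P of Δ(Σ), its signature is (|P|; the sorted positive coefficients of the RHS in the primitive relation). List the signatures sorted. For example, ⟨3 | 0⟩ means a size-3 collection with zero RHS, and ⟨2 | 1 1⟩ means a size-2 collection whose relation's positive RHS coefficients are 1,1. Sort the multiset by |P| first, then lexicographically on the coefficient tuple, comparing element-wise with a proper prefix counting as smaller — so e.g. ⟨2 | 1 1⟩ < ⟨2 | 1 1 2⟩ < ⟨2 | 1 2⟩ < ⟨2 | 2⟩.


Σ has 18 primitive collections:

  {4,10}:  v_{4} + v_{10} = 0  so sig = ⟨2 | 0⟩
  {3,6}:  v_{3} + v_{6} = v_{1} + v_{4}  so sig = ⟨2 | 1 1⟩
  {7,9}:  v_{7} + v_{9} = v_{8} + v_{10}  so sig = ⟨2 | 1 1⟩
  {3,10}:  v_{3} + v_{10} = v_{1} + v_{8} + v_{11}  so sig = ⟨2 | 1 1 1⟩
  {4,7}:  v_{4} + v_{7} = v_{1} + v_{2} + v_{8}  so sig = ⟨2 | 1 1 1⟩
  {5,9}:  v_{5} + v_{9} = v_{6} + v_{7} + v_{10}  so sig = ⟨2 | 1 1 1⟩
  {4,5}:  v_{4} + v_{5} = v_{1} + v_{2} + v_{6} + v_{7}  so sig = ⟨2 | 1 1 1 1⟩
  {3,5}:  v_{3} + v_{5} = 2·v_{1} + v_{2} + v_{7}  so sig = ⟨2 | 1 1 2⟩
  {3,7}:  v_{3} + v_{7} = 2·v_{1} + v_{2} + 2·v_{8} + v_{11}  so sig = ⟨2 | 1 1 2 2⟩
  {5,8}:  v_{5} + v_{8} = v_{6} + 2·v_{7}  so sig = ⟨2 | 1 2⟩
  {5,11}:  v_{5} + v_{11} = 2·v_{1} + 2·v_{2} + 2·v_{10}  so sig = ⟨2 | 2 2 2⟩
  {1,2,9}:  v_{1} + v_{2} + v_{9} = 0  so sig = ⟨3 | 0⟩
  {6,8,11}:  v_{6} + v_{8} + v_{11} = 0  so sig = ⟨3 | 0⟩
  {2,3,9}:  v_{2} + v_{3} + v_{9} = v_{4} + v_{8} + v_{11}  so sig = ⟨3 | 1 1 1⟩
  {6,7,11}:  v_{6} + v_{7} + v_{11} = v_{1} + v_{2} + v_{10}  so sig = ⟨3 | 1 1 1⟩
  {1,2,8,10}:  v_{1} + v_{2} + v_{8} + v_{10} = v_{7}  so sig = ⟨4 | 1⟩
  {1,4,8,11}:  v_{1} + v_{4} + v_{8} + v_{11} = v_{3}  so sig = ⟨4 | 1⟩
  {1,2,6,7,10}:  v_{1} + v_{2} + v_{6} + v_{7} + v_{10} = v_{5}  so sig = ⟨5 | 1⟩

so the primitive-relation signature multiset is
[⟨2 | 0⟩, ⟨2 | 1 1⟩, ⟨2 | 1 1⟩, ⟨2 | 1 1 1⟩, ⟨2 | 1 1 1⟩, ⟨2 | 1 1 1⟩, ⟨2 | 1 1 1 1⟩, ⟨2 | 1 1 2⟩, ⟨2 | 1 1 2 2⟩, ⟨2 | 1 2⟩, ⟨2 | 2 2 2⟩, ⟨3 | 0⟩, ⟨3 | 0⟩, ⟨3 | 1 1 1⟩, ⟨3 | 1 1 1⟩, ⟨4 | 1⟩, ⟨4 | 1⟩, ⟨5 | 1⟩]


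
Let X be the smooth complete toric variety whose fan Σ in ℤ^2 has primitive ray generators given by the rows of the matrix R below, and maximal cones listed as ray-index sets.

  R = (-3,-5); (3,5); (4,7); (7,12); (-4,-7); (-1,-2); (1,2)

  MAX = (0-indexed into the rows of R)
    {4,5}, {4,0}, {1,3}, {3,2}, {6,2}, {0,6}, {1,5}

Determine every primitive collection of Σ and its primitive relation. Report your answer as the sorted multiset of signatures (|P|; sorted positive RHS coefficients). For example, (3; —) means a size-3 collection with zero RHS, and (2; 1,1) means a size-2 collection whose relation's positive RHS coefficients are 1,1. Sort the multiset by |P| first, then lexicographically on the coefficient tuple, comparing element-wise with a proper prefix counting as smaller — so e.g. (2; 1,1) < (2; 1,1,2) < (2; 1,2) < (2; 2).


Σ has 14 primitive collections:

  P={0,1}:  v_{0} + v_{1} = 0  so sig = (2; —)
  P={2,4}:  v_{2} + v_{4} = 0  so sig = (2; —)
  P={5,6}:  v_{5} + v_{6} = 0  so sig = (2; —)
  P={0,2}:  v_{0} + v_{2} = v_{6}  so sig = (2; 1)
  P={0,3}:  v_{0} + v_{3} = v_{2}  so sig = (2; 1)
  P={0,5}:  v_{0} + v_{5} = v_{4}  so sig = (2; 1)
  P={1,2}:  v_{1} + v_{2} = v_{3}  so sig = (2; 1)
  P={1,4}:  v_{1} + v_{4} = v_{5}  so sig = (2; 1)
  P={1,6}:  v_{1} + v_{6} = v_{2}  so sig = (2; 1)
  P={2,5}:  v_{2} + v_{5} = v_{1}  so sig = (2; 1)
  P={3,4}:  v_{3} + v_{4} = v_{1}  so sig = (2; 1)
  P={4,6}:  v_{4} + v_{6} = v_{0}  so sig = (2; 1)
  P={3,5}:  v_{3} + v_{5} = 2·v_{1}  so sig = (2; 2)
  P={3,6}:  v_{3} + v_{6} = 2·v_{2}  so sig = (2; 2)

Sorted signature multiset PRS(X):
[(2; —), (2; —), (2; —), (2; 1), (2; 1), (2; 1), (2; 1), (2; 1), (2; 1), (2; 1), (2; 1), (2; 1), (2; 2), (2; 2)]


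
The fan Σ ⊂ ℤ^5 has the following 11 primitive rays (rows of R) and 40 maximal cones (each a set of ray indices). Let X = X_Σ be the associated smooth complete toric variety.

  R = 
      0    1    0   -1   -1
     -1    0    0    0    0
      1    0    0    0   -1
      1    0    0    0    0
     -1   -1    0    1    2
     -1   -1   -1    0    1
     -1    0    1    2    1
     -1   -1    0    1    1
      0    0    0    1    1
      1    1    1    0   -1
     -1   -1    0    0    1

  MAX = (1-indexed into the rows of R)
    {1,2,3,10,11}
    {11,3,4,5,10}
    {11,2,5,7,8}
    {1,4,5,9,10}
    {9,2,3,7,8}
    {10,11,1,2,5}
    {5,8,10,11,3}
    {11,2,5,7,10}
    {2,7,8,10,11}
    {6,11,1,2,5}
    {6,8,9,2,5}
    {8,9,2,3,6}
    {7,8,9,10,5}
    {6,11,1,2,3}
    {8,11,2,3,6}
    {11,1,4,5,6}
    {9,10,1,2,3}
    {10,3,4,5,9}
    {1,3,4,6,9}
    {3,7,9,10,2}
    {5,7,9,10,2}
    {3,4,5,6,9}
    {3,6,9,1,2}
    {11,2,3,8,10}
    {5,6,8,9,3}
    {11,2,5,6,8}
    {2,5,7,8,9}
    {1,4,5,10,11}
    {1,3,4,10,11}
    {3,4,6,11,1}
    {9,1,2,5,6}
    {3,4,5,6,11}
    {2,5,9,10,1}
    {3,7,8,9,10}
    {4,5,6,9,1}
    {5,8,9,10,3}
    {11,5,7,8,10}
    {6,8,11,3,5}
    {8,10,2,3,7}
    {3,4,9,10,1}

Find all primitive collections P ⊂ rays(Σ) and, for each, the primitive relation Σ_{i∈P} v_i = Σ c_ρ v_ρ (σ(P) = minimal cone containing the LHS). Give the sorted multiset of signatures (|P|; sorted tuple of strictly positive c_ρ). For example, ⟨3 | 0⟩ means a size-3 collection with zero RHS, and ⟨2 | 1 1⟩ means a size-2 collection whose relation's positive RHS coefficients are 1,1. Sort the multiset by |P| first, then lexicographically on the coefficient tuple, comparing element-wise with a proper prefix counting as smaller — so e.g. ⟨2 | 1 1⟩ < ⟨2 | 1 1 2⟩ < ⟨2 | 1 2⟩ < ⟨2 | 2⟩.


Σ has 14 primitive collections:

  • {2,4}:  v_{2} + v_{4} = 0 ; sig = ⟨2 | 0⟩
  • {6,10}:  v_{6} + v_{10} = 0 ; sig = ⟨2 | 0⟩
  • {1,8}:  v_{1} + v_{8} = v_{2} ; sig = ⟨2 | 1⟩
  • {9,11}:  v_{9} + v_{11} = v_{5} ; sig = ⟨2 | 1⟩
  • {4,8}:  v_{4} + v_{8} = v_{3} + v_{5} ; sig = ⟨2 | 1 1⟩
  • {4,7}:  v_{4} + v_{7} = v_{8} + v_{9} + v_{10} ; sig = ⟨2 | 1 1 1⟩
  • {6,7}:  v_{6} + v_{7} = v_{2} + v_{8} + v_{9} ; sig = ⟨2 | 1 1 1⟩
  • {1,7}:  v_{1} + v_{7} = 2·v_{2} + v_{9} + v_{10} ; sig = ⟨2 | 1 1 2⟩
  • {1,3,5}:  v_{1} + v_{3} + v_{5} = 0 ; sig = ⟨3 | 0⟩
  • {2,3,5}:  v_{2} + v_{3} + v_{5} = v_{8} ; sig = ⟨3 | 1⟩
  • {3,5,7}:  v_{3} + v_{5} + v_{7} = 2·v_{8} + v_{9} + v_{10} ; sig = ⟨3 | 1 1 2⟩
  • {3,7,11}:  v_{3} + v_{7} + v_{11} = 2·v_{8} + v_{10} ; sig = ⟨3 | 1 2⟩
  • {2,8,9,10}:  v_{2} + v_{8} + v_{9} + v_{10} = v_{7} ; sig = ⟨4 | 1⟩
  • {2,5,8,10}:  v_{2} + v_{5} + v_{8} + v_{10} = v_{7} + v_{11} ; sig = ⟨4 | 1 1⟩

Sorted signature multiset PRS(X):
    ⟨2 | 0⟩
    ⟨2 | 0⟩
    ⟨2 | 1⟩
    ⟨2 | 1⟩
    ⟨2 | 1 1⟩
    ⟨2 | 1 1 1⟩
    ⟨2 | 1 1 1⟩
    ⟨2 | 1 1 2⟩
    ⟨3 | 0⟩
    ⟨3 | 1⟩
    ⟨3 | 1 1 2⟩
    ⟨3 | 1 2⟩
    ⟨4 | 1⟩
    ⟨4 | 1 1⟩


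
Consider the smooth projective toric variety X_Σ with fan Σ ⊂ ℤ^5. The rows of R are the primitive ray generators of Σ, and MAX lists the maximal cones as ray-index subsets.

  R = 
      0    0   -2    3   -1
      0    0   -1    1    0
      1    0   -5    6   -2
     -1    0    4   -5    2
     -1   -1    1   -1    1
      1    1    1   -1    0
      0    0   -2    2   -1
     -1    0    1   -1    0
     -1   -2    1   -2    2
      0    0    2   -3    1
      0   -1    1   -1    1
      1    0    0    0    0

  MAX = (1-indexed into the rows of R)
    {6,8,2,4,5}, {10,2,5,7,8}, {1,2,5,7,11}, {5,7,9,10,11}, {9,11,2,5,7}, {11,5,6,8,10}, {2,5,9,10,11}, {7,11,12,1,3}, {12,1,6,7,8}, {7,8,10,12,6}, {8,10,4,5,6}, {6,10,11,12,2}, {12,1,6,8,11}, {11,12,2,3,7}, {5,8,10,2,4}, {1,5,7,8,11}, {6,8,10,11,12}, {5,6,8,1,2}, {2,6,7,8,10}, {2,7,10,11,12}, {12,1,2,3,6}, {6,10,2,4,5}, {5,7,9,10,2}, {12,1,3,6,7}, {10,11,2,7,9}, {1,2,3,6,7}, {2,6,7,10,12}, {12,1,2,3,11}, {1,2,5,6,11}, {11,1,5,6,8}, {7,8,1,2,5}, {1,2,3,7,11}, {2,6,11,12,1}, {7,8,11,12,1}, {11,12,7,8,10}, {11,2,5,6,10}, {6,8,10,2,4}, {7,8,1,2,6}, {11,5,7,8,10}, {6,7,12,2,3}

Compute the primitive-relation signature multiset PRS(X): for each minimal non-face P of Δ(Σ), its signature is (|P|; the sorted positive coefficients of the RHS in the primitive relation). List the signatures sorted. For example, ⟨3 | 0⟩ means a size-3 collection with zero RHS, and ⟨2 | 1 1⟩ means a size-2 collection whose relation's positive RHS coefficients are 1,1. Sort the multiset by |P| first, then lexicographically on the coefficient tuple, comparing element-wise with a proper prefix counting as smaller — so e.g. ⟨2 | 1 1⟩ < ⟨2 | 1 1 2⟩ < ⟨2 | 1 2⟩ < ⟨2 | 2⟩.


Σ has 24 primitive collections:

  P={1,10}:  v_{1} + v_{10} = 0  →  sig = ⟨2 | 0⟩
  P={3,4}:  v_{3} + v_{4} = v_{2}  →  sig = ⟨2 | 1⟩
  P={5,12}:  v_{5} + v_{12} = v_{11}  →  sig = ⟨2 | 1⟩
  P={3,8}:  v_{3} + v_{8} = v_{1} + v_{7}  →  sig = ⟨2 | 1 1⟩
  P={3,10}:  v_{3} + v_{10} = v_{2} + v_{7} + v_{12}  →  sig = ⟨2 | 1 1 1⟩
  P={4,7}:  v_{4} + v_{7} = v_{2} + v_{8} + v_{10}  →  sig = ⟨2 | 1 1 1⟩
  P={4,12}:  v_{4} + v_{12} = v_{5} + v_{6} + v_{10}  →  sig = ⟨2 | 1 1 1⟩
  P={6,9}:  v_{6} + v_{9} = v_{2} + v_{10} + v_{11}  →  sig = ⟨2 | 1 1 1⟩
  P={1,4}:  v_{1} + v_{4} = v_{2} + v_{5} + v_{6} + v_{8}  →  sig = ⟨2 | 1 1 1 1⟩
  P={1,9}:  v_{1} + v_{9} = v_{2} + v_{5} + v_{7} + v_{11}  →  sig = ⟨2 | 1 1 1 1⟩
  P={3,5}:  v_{3} + v_{5} = v_{1} + v_{2} + v_{7} + v_{11}  →  sig = ⟨2 | 1 1 1 1⟩
  P={9,12}:  v_{9} + v_{12} = v_{2} + v_{7} + v_{10} + 2·v_{11}  →  sig = ⟨2 | 1 1 1 2⟩
  P={4,11}:  v_{4} + v_{11} = 2·v_{5} + v_{6} + v_{10}  →  sig = ⟨2 | 1 1 2⟩
  P={8,9}:  v_{8} + v_{9} = 2·v_{5} + v_{7} + v_{10}  →  sig = ⟨2 | 1 1 2⟩
  P={4,9}:  v_{4} + v_{9} = v_{2} + 2·v_{5} + 2·v_{10}  →  sig = ⟨2 | 1 2 2⟩
  P={3,9}:  v_{3} + v_{9} = 2·v_{2} + 2·v_{7} + 2·v_{11}  →  sig = ⟨2 | 2 2 2⟩
  P={2,8,12}:  v_{2} + v_{8} + v_{12} = 0  →  sig = ⟨3 | 0⟩
  P={5,6,7}:  v_{5} + v_{6} + v_{7} = 0  →  sig = ⟨3 | 0⟩
  P={2,8,11}:  v_{2} + v_{8} + v_{11} = v_{5}  →  sig = ⟨3 | 1⟩
  P={6,7,11}:  v_{6} + v_{7} + v_{11} = v_{12}  →  sig = ⟨3 | 1⟩
  P={3,6,11}:  v_{3} + v_{6} + v_{11} = v_{1} + v_{2} + 2·v_{12}  →  sig = ⟨3 | 1 1 2⟩
  P={1,2,7,12}:  v_{1} + v_{2} + v_{7} + v_{12} = v_{3}  →  sig = ⟨4 | 1⟩
  P={2,5,6,8,10}:  v_{2} + v_{5} + v_{6} + v_{8} + v_{10} = v_{4}  →  sig = ⟨5 | 1⟩
  P={2,5,7,10,11}:  v_{2} + v_{5} + v_{7} + v_{10} + v_{11} = v_{9}  →  sig = ⟨5 | 1⟩

Hence PRS(X_Σ) =
{ ⟨2 | 0⟩,  ⟨2 | 1⟩ ×2,  ⟨2 | 1 1⟩,  ⟨2 | 1 1 1⟩ ×4,  ⟨2 | 1 1 1 1⟩ ×3,  ⟨2 | 1 1 1 2⟩,  ⟨2 | 1 1 2⟩ ×2,  ⟨2 | 1 2 2⟩,  ⟨2 | 2 2 2⟩,  ⟨3 | 0⟩ ×2,  ⟨3 | 1⟩ ×2,  ⟨3 | 1 1 2⟩,  ⟨4 | 1⟩,  ⟨5 | 1⟩ ×2 }


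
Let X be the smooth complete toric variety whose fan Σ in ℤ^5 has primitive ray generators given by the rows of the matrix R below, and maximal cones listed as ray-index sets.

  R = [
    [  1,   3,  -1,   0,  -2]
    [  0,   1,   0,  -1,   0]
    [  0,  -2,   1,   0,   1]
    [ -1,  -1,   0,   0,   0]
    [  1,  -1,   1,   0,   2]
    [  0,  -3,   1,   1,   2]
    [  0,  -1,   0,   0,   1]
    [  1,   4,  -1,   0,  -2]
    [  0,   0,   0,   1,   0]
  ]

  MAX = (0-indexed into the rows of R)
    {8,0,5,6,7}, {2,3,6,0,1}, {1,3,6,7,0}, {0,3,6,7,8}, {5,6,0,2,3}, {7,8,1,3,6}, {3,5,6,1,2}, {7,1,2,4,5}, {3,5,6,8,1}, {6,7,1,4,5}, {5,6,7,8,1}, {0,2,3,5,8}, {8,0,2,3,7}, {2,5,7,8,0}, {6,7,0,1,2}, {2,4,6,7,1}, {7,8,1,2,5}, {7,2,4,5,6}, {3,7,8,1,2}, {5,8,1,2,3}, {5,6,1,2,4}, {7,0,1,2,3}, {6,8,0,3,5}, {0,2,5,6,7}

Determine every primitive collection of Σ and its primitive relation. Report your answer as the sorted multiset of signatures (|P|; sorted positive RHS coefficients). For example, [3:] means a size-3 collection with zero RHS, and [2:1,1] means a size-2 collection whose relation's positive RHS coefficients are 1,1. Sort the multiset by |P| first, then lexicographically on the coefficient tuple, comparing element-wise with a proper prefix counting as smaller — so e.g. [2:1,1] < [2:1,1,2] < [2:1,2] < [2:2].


Primitive collections (9):

  • {3,4}:  v_{3} + v_{4} = v_{1} + v_{5}  so sig = [2:1,1]
  • {4,8}:  v_{4} + v_{8} = v_{1} + 2·v_{5} + v_{7}  so sig = [2:1,1,2]
  • {0,4}:  v_{0} + v_{4} = 2·v_{2} + 2·v_{6} + 2·v_{7}  so sig = [2:2,2,2]
  • {0,1,8}:  v_{0} + v_{1} + v_{8} = v_{7}  so sig = [3:1]
  • {2,6,8}:  v_{2} + v_{6} + v_{8} = v_{5}  so sig = [3:1]
  • {3,5,7}:  v_{3} + v_{5} + v_{7} = v_{8}  so sig = [3:1]
  • {0,1,5}:  v_{0} + v_{1} + v_{5} = v_{2} + v_{6} + v_{7}  so sig = [3:1,1,1]
  • {2,3,6,7}:  v_{2} + v_{3} + v_{6} + v_{7} = 0  so sig = [4:]
  • {1,2,5,6,7}:  v_{1} + v_{2} + v_{5} + v_{6} + v_{7} = v_{4}  so sig = [5:1]

Signatures (|P|; sorted positive RHS coefficients), sorted:
    |P|=2: 3 collections, coeffs (1,1), (1,1,2), (2,2,2)
    |P|=3: 4 collections, coeffs (1), (1), (1), (1,1,1)
    |P|=4: 1 collection, coeffs ()
    |P|=5: 1 collection, coeffs (1)


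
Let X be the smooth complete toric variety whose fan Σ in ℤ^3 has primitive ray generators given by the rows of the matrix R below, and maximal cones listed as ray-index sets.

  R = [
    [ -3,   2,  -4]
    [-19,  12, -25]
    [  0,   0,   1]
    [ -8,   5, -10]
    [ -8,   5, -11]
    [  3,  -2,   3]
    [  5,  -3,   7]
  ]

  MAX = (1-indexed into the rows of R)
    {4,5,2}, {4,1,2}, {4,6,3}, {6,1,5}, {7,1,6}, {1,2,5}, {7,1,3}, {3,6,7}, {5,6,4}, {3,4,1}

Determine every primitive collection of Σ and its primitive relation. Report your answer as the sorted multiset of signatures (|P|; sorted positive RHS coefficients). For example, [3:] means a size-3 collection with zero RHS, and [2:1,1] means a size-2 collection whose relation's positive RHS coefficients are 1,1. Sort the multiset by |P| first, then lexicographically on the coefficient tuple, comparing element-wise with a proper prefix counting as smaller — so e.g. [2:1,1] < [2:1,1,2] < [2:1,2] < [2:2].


Primitive collections (9):

  P={3,5}:  v_{3} + v_{5} = v_{4}  →  sig = [2:1]
  P={5,7}:  v_{5} + v_{7} = v_{1}  →  sig = [2:1]
  P={4,7}:  v_{4} + v_{7} = v_{1} + v_{3}  →  sig = [2:1,1]
  P={2,3}:  v_{2} + v_{3} = v_{1} + 2·v_{4}  →  sig = [2:1,2]
  P={2,7}:  v_{2} + v_{7} = 2·v_{1} + v_{4}  →  sig = [2:1,2]
  P={2,6}:  v_{2} + v_{6} = 2·v_{5}  →  sig = [2:2]
  P={1,3,6}:  v_{1} + v_{3} + v_{6} = 0  →  sig = [3:]
  P={1,4,5}:  v_{1} + v_{4} + v_{5} = v_{2}  →  sig = [3:1]
  P={1,4,6}:  v_{1} + v_{4} + v_{6} = v_{5}  →  sig = [3:1]

Hence PRS(X_Σ) =
[[2:1], [2:1], [2:1,1], [2:1,2], [2:1,2], [2:2], [3:], [3:1], [3:1]]


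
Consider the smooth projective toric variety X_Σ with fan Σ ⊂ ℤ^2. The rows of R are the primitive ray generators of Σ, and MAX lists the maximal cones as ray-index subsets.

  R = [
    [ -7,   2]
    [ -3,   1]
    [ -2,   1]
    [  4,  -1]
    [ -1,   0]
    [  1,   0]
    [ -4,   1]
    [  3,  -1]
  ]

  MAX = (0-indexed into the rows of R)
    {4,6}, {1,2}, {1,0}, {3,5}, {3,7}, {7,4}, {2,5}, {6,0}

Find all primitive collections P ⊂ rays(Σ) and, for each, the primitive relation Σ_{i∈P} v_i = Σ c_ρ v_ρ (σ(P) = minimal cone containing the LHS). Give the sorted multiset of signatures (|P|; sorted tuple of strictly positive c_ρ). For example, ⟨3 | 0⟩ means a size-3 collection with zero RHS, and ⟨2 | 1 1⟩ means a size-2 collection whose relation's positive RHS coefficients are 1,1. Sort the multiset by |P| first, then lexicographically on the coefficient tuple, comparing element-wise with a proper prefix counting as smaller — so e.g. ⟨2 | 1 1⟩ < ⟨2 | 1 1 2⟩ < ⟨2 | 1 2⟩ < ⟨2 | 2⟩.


The 20 primitive collections of Σ (r=8, n=2):

  P = {1,7}:  v_{1} + v_{7} = 0  so sig = ⟨2 | 0⟩
  P = {3,6}:  v_{3} + v_{6} = 0  so sig = ⟨2 | 0⟩
  P = {4,5}:  v_{4} + v_{5} = 0  so sig = ⟨2 | 0⟩
  P = {0,3}:  v_{0} + v_{3} = v_{1}  so sig = ⟨2 | 1⟩
  P = {0,7}:  v_{0} + v_{7} = v_{6}  so sig = ⟨2 | 1⟩
  P = {1,3}:  v_{1} + v_{3} = v_{5}  so sig = ⟨2 | 1⟩
  P = {1,4}:  v_{1} + v_{4} = v_{6}  so sig = ⟨2 | 1⟩
  P = {1,5}:  v_{1} + v_{5} = v_{2}  so sig = ⟨2 | 1⟩
  P = {1,6}:  v_{1} + v_{6} = v_{0}  so sig = ⟨2 | 1⟩
  P = {2,4}:  v_{2} + v_{4} = v_{1}  so sig = ⟨2 | 1⟩
  P = {2,7}:  v_{2} + v_{7} = v_{5}  so sig = ⟨2 | 1⟩
  P = {3,4}:  v_{3} + v_{4} = v_{7}  so sig = ⟨2 | 1⟩
  P = {5,6}:  v_{5} + v_{6} = v_{1}  so sig = ⟨2 | 1⟩
  P = {5,7}:  v_{5} + v_{7} = v_{3}  so sig = ⟨2 | 1⟩
  P = {6,7}:  v_{6} + v_{7} = v_{4}  so sig = ⟨2 | 1⟩
  P = {0,4}:  v_{0} + v_{4} = 2·v_{6}  so sig = ⟨2 | 2⟩
  P = {0,5}:  v_{0} + v_{5} = 2·v_{1}  so sig = ⟨2 | 2⟩
  P = {2,3}:  v_{2} + v_{3} = 2·v_{5}  so sig = ⟨2 | 2⟩
  P = {2,6}:  v_{2} + v_{6} = 2·v_{1}  so sig = ⟨2 | 2⟩
  P = {0,2}:  v_{0} + v_{2} = 3·v_{1}  so sig = ⟨2 | 3⟩

so the primitive-relation signature multiset is
    |P|=2: 20 collections, coeffs (), (), (), (1), (1), (1), (1), (1), (1), (1), (1), (1), (1), (1), (1), (2), (2), (2), (2), (3)


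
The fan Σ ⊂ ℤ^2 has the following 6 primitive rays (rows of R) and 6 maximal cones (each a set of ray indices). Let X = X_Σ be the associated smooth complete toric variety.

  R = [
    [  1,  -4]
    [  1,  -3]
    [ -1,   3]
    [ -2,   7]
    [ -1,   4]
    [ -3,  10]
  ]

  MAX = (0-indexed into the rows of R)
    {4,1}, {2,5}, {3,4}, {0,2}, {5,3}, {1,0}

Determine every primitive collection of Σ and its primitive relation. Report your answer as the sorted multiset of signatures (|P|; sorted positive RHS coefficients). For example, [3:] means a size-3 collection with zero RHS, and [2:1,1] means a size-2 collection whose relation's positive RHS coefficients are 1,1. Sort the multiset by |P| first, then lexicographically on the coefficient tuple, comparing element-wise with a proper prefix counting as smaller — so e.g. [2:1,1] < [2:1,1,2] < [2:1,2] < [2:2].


|primitive collections| = 9. Relations:

  P = {0,4}:  v_{0} + v_{4} = 0  ⇒ sig = [2:]
  P = {1,2}:  v_{1} + v_{2} = 0  ⇒ sig = [2:]
  P = {0,3}:  v_{0} + v_{3} = v_{2}  ⇒ sig = [2:1]
  P = {1,3}:  v_{1} + v_{3} = v_{4}  ⇒ sig = [2:1]
  P = {1,5}:  v_{1} + v_{5} = v_{3}  ⇒ sig = [2:1]
  P = {2,3}:  v_{2} + v_{3} = v_{5}  ⇒ sig = [2:1]
  P = {2,4}:  v_{2} + v_{4} = v_{3}  ⇒ sig = [2:1]
  P = {0,5}:  v_{0} + v_{5} = 2·v_{2}  ⇒ sig = [2:2]
  P = {4,5}:  v_{4} + v_{5} = 2·v_{3}  ⇒ sig = [2:2]

Signatures (|P|; sorted positive RHS coefficients), sorted:
{ [2:] ×2,  [2:1] ×5,  [2:2] ×2 }


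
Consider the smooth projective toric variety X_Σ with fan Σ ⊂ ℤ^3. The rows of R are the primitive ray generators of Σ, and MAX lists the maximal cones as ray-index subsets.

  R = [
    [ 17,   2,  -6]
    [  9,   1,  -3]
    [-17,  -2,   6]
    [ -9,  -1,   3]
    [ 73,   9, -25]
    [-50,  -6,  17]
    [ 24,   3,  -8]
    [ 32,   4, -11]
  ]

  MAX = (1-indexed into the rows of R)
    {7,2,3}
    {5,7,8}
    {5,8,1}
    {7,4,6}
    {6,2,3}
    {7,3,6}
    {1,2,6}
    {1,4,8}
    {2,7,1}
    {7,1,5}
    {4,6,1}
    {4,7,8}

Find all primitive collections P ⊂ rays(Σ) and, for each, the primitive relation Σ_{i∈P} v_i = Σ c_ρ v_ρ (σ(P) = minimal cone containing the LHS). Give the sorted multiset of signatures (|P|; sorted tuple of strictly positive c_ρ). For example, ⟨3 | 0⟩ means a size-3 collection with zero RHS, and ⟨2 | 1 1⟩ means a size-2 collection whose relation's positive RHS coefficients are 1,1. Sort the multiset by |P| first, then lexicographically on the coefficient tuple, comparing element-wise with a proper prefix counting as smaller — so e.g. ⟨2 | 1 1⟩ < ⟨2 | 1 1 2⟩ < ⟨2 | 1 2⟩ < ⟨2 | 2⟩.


The 14 primitive collections of Σ (r=8, n=3):

  {1,3}:  v_{1} + v_{3} = 0  so sig = ⟨2 | 0⟩
  {2,4}:  v_{2} + v_{4} = 0  so sig = ⟨2 | 0⟩
  {2,8}:  v_{2} + v_{8} = v_{1} + v_{7}  so sig = ⟨2 | 1 1⟩
  {3,4}:  v_{3} + v_{4} = v_{6} + v_{7}  so sig = ⟨2 | 1 1⟩
  {3,5}:  v_{3} + v_{5} = v_{7} + v_{8}  so sig = ⟨2 | 1 1⟩
  {3,8}:  v_{3} + v_{8} = v_{4} + v_{7}  so sig = ⟨2 | 1 1⟩
  {5,6}:  v_{5} + v_{6} = v_{4} + v_{8}  so sig = ⟨2 | 1 1⟩
  {4,5}:  v_{4} + v_{5} = 2·v_{8}  so sig = ⟨2 | 2⟩
  {6,8}:  v_{6} + v_{8} = 2·v_{4}  so sig = ⟨2 | 2⟩
  {2,5}:  v_{2} + v_{5} = 2·v_{1} + 2·v_{7}  so sig = ⟨2 | 2 2⟩
  {1,4,7}:  v_{1} + v_{4} + v_{7} = v_{8}  so sig = ⟨3 | 1⟩
  {1,6,7}:  v_{1} + v_{6} + v_{7} = v_{4}  so sig = ⟨3 | 1⟩
  {1,7,8}:  v_{1} + v_{7} + v_{8} = v_{5}  so sig = ⟨3 | 1⟩
  {2,6,7}:  v_{2} + v_{6} + v_{7} = v_{3}  so sig = ⟨3 | 1⟩

Signatures (|P|; sorted positive RHS coefficients), sorted:
    ⟨2 | 0⟩
    ⟨2 | 0⟩
    ⟨2 | 1 1⟩
    ⟨2 | 1 1⟩
    ⟨2 | 1 1⟩
    ⟨2 | 1 1⟩
    ⟨2 | 1 1⟩
    ⟨2 | 2⟩
    ⟨2 | 2⟩
    ⟨2 | 2 2⟩
    ⟨3 | 1⟩
    ⟨3 | 1⟩
    ⟨3 | 1⟩
    ⟨3 | 1⟩


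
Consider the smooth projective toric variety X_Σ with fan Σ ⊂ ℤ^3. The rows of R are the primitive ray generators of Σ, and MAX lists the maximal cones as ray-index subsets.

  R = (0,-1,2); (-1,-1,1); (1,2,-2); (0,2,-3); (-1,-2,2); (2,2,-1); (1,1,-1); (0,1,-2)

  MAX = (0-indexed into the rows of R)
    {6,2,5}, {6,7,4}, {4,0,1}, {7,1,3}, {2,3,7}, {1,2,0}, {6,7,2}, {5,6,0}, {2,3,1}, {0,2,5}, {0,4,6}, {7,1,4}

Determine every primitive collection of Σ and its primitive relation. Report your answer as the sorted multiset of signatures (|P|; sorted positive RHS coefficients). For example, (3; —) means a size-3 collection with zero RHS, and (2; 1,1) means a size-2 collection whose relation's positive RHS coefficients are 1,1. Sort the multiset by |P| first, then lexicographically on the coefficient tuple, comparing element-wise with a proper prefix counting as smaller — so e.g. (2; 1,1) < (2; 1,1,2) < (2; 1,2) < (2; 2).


Primitive collections (12):

  • {0,7}:  v_{0} + v_{7} = 0 — sig = (2; —)
  • {1,6}:  v_{1} + v_{6} = 0 — sig = (2; —)
  • {2,4}:  v_{2} + v_{4} = 0 — sig = (2; —)
  • {0,3}:  v_{0} + v_{3} = v_{1} + v_{2} — sig = (2; 1,1)
  • {1,5}:  v_{1} + v_{5} = v_{0} + v_{2} — sig = (2; 1,1)
  • {3,4}:  v_{3} + v_{4} = v_{1} + v_{7} — sig = (2; 1,1)
  • {3,6}:  v_{3} + v_{6} = v_{2} + v_{7} — sig = (2; 1,1)
  • {4,5}:  v_{4} + v_{5} = v_{0} + v_{6} — sig = (2; 1,1)
  • {5,7}:  v_{5} + v_{7} = v_{2} + v_{6} — sig = (2; 1,1)
  • {3,5}:  v_{3} + v_{5} = 2·v_{2} — sig = (2; 2)
  • {0,2,6}:  v_{0} + v_{2} + v_{6} = v_{5} — sig = (3; 1)
  • {1,2,7}:  v_{1} + v_{2} + v_{7} = v_{3} — sig = (3; 1)

Sorted signature multiset PRS(X):
    |P|=2: 10 collections, coeffs (), (), (), (1,1), (1,1), (1,1), (1,1), (1,1), (1,1), (2)
    |P|=3: 2 collections, coeffs (1), (1)


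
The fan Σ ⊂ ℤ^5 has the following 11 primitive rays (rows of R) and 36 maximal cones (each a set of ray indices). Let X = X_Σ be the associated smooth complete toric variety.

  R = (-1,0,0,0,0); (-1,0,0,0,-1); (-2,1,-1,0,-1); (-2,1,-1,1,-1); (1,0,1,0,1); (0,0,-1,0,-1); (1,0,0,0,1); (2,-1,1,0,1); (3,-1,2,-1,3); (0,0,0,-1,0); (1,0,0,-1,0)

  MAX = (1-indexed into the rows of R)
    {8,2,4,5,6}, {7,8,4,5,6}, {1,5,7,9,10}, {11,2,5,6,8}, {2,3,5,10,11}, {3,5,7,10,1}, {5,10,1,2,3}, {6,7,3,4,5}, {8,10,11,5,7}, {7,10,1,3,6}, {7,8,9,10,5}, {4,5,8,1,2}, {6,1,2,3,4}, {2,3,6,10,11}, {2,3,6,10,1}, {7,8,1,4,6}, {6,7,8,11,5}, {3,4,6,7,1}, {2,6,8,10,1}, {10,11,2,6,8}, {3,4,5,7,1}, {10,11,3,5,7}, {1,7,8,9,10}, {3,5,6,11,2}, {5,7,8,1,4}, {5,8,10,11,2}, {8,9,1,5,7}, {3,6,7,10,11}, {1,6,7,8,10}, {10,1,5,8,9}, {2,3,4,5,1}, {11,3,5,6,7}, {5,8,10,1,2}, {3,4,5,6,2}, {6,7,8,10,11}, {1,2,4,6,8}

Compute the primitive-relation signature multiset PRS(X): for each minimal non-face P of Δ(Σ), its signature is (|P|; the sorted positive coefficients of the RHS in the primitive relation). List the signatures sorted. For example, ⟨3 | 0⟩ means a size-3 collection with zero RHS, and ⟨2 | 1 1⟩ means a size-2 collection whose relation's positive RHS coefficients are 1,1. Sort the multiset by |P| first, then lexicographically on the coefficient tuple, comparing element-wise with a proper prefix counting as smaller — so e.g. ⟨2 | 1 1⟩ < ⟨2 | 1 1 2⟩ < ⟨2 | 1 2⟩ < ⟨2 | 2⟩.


13 collections generate NE(X_Σ); each relation:

  • {2,7}:  v_{2} + v_{7} = 0 ; sig = ⟨2 | 0⟩
  • {3,8}:  v_{3} + v_{8} = 0 ; sig = ⟨2 | 0⟩
  • {1,11}:  v_{1} + v_{11} = v_{10} ; sig = ⟨2 | 1⟩
  • {4,10}:  v_{4} + v_{10} = v_{3} ; sig = ⟨2 | 1⟩
  • {4,9}:  v_{4} + v_{9} = v_{1} + v_{5} + v_{7} ; sig = ⟨2 | 1 1 1⟩
  • {4,11}:  v_{4} + v_{11} = v_{3} + v_{5} + v_{6} ; sig = ⟨2 | 1 1 1⟩
  • {6,9}:  v_{6} + v_{9} = v_{7} + v_{8} + v_{10} ; sig = ⟨2 | 1 1 1⟩
  • {2,9}:  v_{2} + v_{9} = v_{1} + v_{5} + v_{8} + v_{10} ; sig = ⟨2 | 1 1 1 1⟩
  • {3,9}:  v_{3} + v_{9} = v_{1} + v_{5} + v_{7} + v_{10} ; sig = ⟨2 | 1 1 1 1⟩
  • {9,11}:  v_{9} + v_{11} = v_{5} + v_{7} + v_{8} + 2·v_{10} ; sig = ⟨2 | 1 1 1 2⟩
  • {1,5,6}:  v_{1} + v_{5} + v_{6} = 0 ; sig = ⟨3 | 0⟩
  • {5,6,10}:  v_{5} + v_{6} + v_{10} = v_{11} ; sig = ⟨3 | 1⟩
  • {1,5,7,8,10}:  v_{1} + v_{5} + v_{7} + v_{8} + v_{10} = v_{9} ; sig = ⟨5 | 1⟩

Hence PRS(X_Σ) =
{ ⟨2 | 0⟩ ×2,  ⟨2 | 1⟩ ×2,  ⟨2 | 1 1 1⟩ ×3,  ⟨2 | 1 1 1 1⟩ ×2,  ⟨2 | 1 1 1 2⟩,  ⟨3 | 0⟩,  ⟨3 | 1⟩,  ⟨5 | 1⟩ }


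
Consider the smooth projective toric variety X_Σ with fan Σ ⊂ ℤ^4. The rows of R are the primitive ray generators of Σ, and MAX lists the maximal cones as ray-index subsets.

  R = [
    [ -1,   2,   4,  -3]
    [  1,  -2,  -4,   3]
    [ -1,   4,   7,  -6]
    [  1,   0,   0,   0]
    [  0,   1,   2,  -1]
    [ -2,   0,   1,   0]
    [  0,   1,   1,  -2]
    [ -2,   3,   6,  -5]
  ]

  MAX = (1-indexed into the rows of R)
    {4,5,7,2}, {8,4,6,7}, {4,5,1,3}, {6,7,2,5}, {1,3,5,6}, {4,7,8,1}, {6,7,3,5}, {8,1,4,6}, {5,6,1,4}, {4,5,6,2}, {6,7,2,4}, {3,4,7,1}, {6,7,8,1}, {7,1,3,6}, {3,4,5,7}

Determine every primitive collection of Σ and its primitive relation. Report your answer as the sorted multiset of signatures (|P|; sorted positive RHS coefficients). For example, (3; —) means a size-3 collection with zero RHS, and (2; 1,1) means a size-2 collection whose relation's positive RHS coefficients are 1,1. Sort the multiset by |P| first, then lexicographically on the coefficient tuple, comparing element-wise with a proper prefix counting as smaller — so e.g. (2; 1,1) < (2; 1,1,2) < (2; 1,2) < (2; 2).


Minimal non-faces — 9 found among 8 rays, 15 max cones:

  P = {1,2}:  v_{1} + v_{2} = 0  →  sig = (2; —)
  P = {2,3}:  v_{2} + v_{3} = v_{5} + v_{7}  →  sig = (2; 1,1)
  P = {2,8}:  v_{2} + v_{8} = v_{4} + v_{6} + v_{7}  →  sig = (2; 1,1,1)
  P = {3,8}:  v_{3} + v_{8} = 3·v_{1} + v_{7}  →  sig = (2; 1,3)
  P = {5,8}:  v_{5} + v_{8} = 2·v_{1}  →  sig = (2; 2)
  P = {1,5,7}:  v_{1} + v_{5} + v_{7} = v_{3}  →  sig = (3; 1)
  P = {3,4,6}:  v_{3} + v_{4} + v_{6} = 2·v_{1}  →  sig = (3; 2)
  P = {1,4,6,7}:  v_{1} + v_{4} + v_{6} + v_{7} = v_{8}  →  sig = (4; 1)
  P = {4,5,6,7}:  v_{4} + v_{5} + v_{6} + v_{7} = v_{1}  →  sig = (4; 1)

so the primitive-relation signature multiset is
    (2; —)
    (2; 1,1)
    (2; 1,1,1)
    (2; 1,3)
    (2; 2)
    (3; 1)
    (3; 2)
    (4; 1)
    (4; 1)


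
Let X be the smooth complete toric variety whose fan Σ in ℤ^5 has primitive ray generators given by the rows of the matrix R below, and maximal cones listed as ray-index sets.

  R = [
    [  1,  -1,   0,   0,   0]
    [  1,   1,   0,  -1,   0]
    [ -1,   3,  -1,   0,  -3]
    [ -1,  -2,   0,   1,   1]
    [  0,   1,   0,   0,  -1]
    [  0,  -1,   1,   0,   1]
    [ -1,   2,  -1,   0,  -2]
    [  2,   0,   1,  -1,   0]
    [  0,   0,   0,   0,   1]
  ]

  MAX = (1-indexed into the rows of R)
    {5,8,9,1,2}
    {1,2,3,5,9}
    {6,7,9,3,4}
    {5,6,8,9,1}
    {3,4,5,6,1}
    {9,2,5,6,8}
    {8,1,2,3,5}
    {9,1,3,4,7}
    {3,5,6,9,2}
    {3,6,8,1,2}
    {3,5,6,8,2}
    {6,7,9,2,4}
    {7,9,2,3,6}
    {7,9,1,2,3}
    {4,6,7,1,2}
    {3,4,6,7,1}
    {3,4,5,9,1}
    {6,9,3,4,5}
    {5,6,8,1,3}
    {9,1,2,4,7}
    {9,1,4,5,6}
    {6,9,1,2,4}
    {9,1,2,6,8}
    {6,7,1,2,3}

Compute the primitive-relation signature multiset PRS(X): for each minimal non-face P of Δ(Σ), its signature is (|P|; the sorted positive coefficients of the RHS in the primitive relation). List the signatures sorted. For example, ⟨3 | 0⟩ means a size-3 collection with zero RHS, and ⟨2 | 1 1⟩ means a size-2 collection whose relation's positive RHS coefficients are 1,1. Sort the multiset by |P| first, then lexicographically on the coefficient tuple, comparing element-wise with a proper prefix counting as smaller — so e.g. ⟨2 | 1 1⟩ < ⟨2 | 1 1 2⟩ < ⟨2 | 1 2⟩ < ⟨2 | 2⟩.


Minimal non-faces — 9 found among 9 rays, 24 max cones:

  P = {5,7}:  v_{5} + v_{7} = v_{3} — sig = ⟨2 | 1⟩
  P = {4,8}:  v_{4} + v_{8} = v_{1} + v_{6} — sig = ⟨2 | 1 1⟩
  P = {7,8}:  v_{7} + v_{8} = v_{1} + v_{2} + v_{3} + v_{6} — sig = ⟨2 | 1 1 1 1⟩
  P = {2,4,5}:  v_{2} + v_{4} + v_{5} = 0 — sig = ⟨3 | 0⟩
  P = {2,3,4}:  v_{2} + v_{3} + v_{4} = v_{7} — sig = ⟨3 | 1⟩
  P = {3,8,9}:  v_{3} + v_{8} + v_{9} = v_{2} + 2·v_{5} — sig = ⟨3 | 1 2⟩
  P = {1,6,7,9}:  v_{1} + v_{6} + v_{7} + v_{9} = 0 — sig = ⟨4 | 0⟩
  P = {1,2,5,6}:  v_{1} + v_{2} + v_{5} + v_{6} = v_{8} — sig = ⟨4 | 1⟩
  P = {1,3,6,9}:  v_{1} + v_{3} + v_{6} + v_{9} = v_{5} — sig = ⟨4 | 1⟩

Sorted signature multiset PRS(X):
{ ⟨2 | 1⟩,  ⟨2 | 1 1⟩,  ⟨2 | 1 1 1 1⟩,  ⟨3 | 0⟩,  ⟨3 | 1⟩,  ⟨3 | 1 2⟩,  ⟨4 | 0⟩,  ⟨4 | 1⟩ ×2 }


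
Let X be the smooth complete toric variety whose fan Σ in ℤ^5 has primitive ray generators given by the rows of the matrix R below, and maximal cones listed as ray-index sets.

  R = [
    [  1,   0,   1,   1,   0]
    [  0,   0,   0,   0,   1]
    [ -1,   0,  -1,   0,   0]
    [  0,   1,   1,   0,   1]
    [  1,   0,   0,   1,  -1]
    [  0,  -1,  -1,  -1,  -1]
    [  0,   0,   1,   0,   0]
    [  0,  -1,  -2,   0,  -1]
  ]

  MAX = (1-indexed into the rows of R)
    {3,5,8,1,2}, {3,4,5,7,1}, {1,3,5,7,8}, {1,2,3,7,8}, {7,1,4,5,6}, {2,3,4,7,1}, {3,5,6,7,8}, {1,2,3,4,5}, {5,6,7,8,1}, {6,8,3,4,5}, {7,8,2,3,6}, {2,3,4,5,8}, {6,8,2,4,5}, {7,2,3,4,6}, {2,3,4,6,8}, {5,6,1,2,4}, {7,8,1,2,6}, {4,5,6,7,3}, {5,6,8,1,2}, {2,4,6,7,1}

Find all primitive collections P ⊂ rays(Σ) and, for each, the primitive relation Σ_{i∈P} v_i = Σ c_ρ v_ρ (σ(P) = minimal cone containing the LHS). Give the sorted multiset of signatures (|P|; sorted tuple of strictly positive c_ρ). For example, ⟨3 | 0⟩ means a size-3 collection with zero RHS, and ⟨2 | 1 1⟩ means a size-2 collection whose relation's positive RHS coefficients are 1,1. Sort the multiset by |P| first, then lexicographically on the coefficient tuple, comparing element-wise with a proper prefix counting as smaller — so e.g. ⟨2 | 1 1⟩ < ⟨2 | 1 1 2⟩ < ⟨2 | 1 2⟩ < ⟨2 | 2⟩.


Σ has 5 primitive collections:

  {4,7,8}:  v_{4} + v_{7} + v_{8} = 0  ⟹  sig = ⟨3 | 0⟩
  {2,5,7}:  v_{2} + v_{5} + v_{7} = v_{1}  ⟹  sig = ⟨3 | 1⟩
  {1,3,6}:  v_{1} + v_{3} + v_{6} = v_{7} + v_{8}  ⟹  sig = ⟨3 | 1 1⟩
  {1,4,8}:  v_{1} + v_{4} + v_{8} = v_{2} + v_{5}  ⟹  sig = ⟨3 | 1 1⟩
  {2,3,5,6}:  v_{2} + v_{3} + v_{5} + v_{6} = v_{8}  ⟹  sig = ⟨4 | 1⟩

so the primitive-relation signature multiset is
[⟨3 | 0⟩, ⟨3 | 1⟩, ⟨3 | 1 1⟩, ⟨3 | 1 1⟩, ⟨4 | 1⟩]


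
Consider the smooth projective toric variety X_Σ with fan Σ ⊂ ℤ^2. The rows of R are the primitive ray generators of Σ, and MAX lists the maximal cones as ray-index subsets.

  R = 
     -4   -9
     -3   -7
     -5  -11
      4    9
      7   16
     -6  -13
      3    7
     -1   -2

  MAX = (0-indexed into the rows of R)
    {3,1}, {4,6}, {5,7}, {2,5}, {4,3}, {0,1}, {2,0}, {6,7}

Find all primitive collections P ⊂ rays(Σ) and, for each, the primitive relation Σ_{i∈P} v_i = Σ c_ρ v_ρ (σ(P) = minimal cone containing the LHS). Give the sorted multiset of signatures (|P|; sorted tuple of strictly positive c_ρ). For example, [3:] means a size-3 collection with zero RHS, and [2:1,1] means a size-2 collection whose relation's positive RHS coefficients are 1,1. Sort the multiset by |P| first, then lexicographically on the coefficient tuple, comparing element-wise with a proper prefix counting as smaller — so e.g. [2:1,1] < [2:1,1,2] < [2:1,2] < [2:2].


Minimal non-faces — 20 found among 8 rays, 8 max cones:

  • {0,3}:  v_{0} + v_{3} = 0 — sig = [2:]
  • {1,6}:  v_{1} + v_{6} = 0 — sig = [2:]
  • {0,4}:  v_{0} + v_{4} = v_{6} — sig = [2:1]
  • {0,6}:  v_{0} + v_{6} = v_{7} — sig = [2:1]
  • {0,7}:  v_{0} + v_{7} = v_{2} — sig = [2:1]
  • {1,4}:  v_{1} + v_{4} = v_{3} — sig = [2:1]
  • {1,7}:  v_{1} + v_{7} = v_{0} — sig = [2:1]
  • {2,3}:  v_{2} + v_{3} = v_{7} — sig = [2:1]
  • {2,7}:  v_{2} + v_{7} = v_{5} — sig = [2:1]
  • {3,6}:  v_{3} + v_{6} = v_{4} — sig = [2:1]
  • {3,7}:  v_{3} + v_{7} = v_{6} — sig = [2:1]
  • {1,5}:  v_{1} + v_{5} = v_{0} + v_{2} — sig = [2:1,1]
  • {2,4}:  v_{2} + v_{4} = v_{6} + v_{7} — sig = [2:1,1]
  • {4,5}:  v_{4} + v_{5} = v_{6} + 2·v_{7} — sig = [2:1,2]
  • {0,5}:  v_{0} + v_{5} = 2·v_{2} — sig = [2:2]
  • {1,2}:  v_{1} + v_{2} = 2·v_{0} — sig = [2:2]
  • {2,6}:  v_{2} + v_{6} = 2·v_{7} — sig = [2:2]
  • {3,5}:  v_{3} + v_{5} = 2·v_{7} — sig = [2:2]
  • {4,7}:  v_{4} + v_{7} = 2·v_{6} — sig = [2:2]
  • {5,6}:  v_{5} + v_{6} = 3·v_{7} — sig = [2:3]

Signatures (|P|; sorted positive RHS coefficients), sorted:
    |P|=2: 20 collections, coeffs (), (), (1), (1), (1), (1), (1), (1), (1), (1), (1), (1,1), (1,1), (1,2), (2), (2), (2), (2), (2), (3)
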